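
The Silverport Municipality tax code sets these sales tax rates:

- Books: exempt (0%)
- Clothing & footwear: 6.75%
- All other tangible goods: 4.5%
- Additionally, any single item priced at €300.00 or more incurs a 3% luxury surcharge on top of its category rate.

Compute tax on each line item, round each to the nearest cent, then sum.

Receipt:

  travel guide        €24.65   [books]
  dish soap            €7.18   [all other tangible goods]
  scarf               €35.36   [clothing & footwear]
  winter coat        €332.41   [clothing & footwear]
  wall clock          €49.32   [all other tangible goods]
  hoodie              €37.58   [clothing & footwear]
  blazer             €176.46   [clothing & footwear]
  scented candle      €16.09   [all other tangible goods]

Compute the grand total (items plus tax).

€731.56

Travel guide €24.65: books → 0% → €0.00
Dish soap €7.18: all other tangible goods → 4.5% → €0.32
Scarf €35.36: clothing & footwear → 6.75% → €2.39
Winter coat €332.41: clothing & footwear → 6.75% + 3% surcharge = 9.75% → €32.41
Wall clock €49.32: all other tangible goods → 4.5% → €2.22
Hoodie €37.58: clothing & footwear → 6.75% → €2.54
Blazer €176.46: clothing & footwear → 6.75% → €11.91
Scented candle €16.09: all other tangible goods → 4.5% → €0.72
Subtotal = €679.05; tax = €52.51; total due = €731.56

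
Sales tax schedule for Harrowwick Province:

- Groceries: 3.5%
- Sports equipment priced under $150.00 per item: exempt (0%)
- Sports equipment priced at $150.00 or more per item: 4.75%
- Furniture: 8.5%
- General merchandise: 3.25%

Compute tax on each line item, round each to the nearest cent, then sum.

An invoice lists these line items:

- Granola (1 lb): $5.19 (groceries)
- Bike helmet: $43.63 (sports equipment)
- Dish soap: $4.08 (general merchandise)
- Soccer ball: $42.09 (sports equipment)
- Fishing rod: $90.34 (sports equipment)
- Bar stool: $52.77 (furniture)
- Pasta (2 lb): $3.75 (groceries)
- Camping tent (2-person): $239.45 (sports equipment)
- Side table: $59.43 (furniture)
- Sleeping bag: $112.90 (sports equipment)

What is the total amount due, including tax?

Granola (1 lb) $5.19: groceries → 3.5% → $0.18
Bike helmet $43.63: sports equipment, under $150.00 → 0% → $0.00
Dish soap $4.08: general merchandise → 3.25% → $0.13
Soccer ball $42.09: sports equipment, under $150.00 → 0% → $0.00
Fishing rod $90.34: sports equipment, under $150.00 → 0% → $0.00
Bar stool $52.77: furniture → 8.5% → $4.49
Pasta (2 lb) $3.75: groceries → 3.5% → $0.13
Camping tent (2-person) $239.45: sports equipment, $150.00 or more → 4.75% → $11.37
Side table $59.43: furniture → 8.5% → $5.05
Sleeping bag $112.90: sports equipment, under $150.00 → 0% → $0.00
Subtotal = $653.63; tax = $21.35; total due = $674.98

$674.98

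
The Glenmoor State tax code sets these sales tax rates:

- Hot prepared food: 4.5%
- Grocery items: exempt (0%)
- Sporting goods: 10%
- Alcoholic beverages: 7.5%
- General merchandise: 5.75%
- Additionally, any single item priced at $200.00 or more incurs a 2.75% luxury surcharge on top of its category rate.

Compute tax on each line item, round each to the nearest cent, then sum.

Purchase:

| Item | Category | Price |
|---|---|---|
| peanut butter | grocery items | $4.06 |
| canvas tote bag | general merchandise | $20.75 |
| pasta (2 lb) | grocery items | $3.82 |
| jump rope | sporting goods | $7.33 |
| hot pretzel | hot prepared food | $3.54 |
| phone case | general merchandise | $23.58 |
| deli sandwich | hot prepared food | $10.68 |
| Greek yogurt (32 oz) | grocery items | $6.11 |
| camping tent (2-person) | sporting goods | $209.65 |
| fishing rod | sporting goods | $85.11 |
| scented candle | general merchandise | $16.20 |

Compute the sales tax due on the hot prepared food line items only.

Hot pretzel $3.54: hot prepared food → 4.5% → $0.16
Deli sandwich $10.68: hot prepared food → 4.5% → $0.48
Tax on hot prepared food = $0.16 + $0.48 = $0.64

$0.64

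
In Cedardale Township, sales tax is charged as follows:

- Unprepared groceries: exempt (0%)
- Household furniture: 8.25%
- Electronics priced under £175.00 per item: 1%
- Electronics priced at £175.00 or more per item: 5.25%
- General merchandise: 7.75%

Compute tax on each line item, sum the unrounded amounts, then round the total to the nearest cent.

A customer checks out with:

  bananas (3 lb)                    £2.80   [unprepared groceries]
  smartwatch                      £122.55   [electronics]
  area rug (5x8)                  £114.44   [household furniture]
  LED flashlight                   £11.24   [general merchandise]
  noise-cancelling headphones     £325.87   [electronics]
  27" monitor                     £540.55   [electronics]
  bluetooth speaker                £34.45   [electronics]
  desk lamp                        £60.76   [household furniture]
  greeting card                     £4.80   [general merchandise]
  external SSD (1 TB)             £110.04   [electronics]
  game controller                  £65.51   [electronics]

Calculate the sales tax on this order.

£64.51

Bananas (3 lb) £2.80: unprepared groceries → 0% → £0.00
Smartwatch £122.55: electronics, under £175.00 → 1% → £1.2255
Area rug (5x8) £114.44: household furniture → 8.25% → £9.4413
LED flashlight £11.24: general merchandise → 7.75% → £0.8711
Noise-cancelling headphones £325.87: electronics, £175.00 or more → 5.25% → £17.108175
27" monitor £540.55: electronics, £175.00 or more → 5.25% → £28.378875
Bluetooth speaker £34.45: electronics, under £175.00 → 1% → £0.3445
Desk lamp £60.76: household furniture → 8.25% → £5.0127
Greeting card £4.80: general merchandise → 7.75% → £0.372
External SSD (1 TB) £110.04: electronics, under £175.00 → 1% → £1.1004
Game controller £65.51: electronics, under £175.00 → 1% → £0.6551
Unrounded tax sum = £64.50965 → £64.51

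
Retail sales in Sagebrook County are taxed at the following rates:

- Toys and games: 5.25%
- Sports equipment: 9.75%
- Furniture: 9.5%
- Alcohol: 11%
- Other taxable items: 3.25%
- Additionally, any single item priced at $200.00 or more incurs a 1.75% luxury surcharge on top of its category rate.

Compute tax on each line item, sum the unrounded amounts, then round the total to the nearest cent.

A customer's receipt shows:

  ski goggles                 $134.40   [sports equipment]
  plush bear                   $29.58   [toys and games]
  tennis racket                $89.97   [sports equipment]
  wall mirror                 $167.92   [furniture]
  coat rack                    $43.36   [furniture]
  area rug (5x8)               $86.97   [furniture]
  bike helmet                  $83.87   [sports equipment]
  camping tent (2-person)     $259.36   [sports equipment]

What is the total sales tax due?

Ski goggles $134.40: sports equipment → 9.75% → $13.104
Plush bear $29.58: toys and games → 5.25% → $1.55295
Tennis racket $89.97: sports equipment → 9.75% → $8.772075
Wall mirror $167.92: furniture → 9.5% → $15.9524
Coat rack $43.36: furniture → 9.5% → $4.1192
Area rug (5x8) $86.97: furniture → 9.5% → $8.26215
Bike helmet $83.87: sports equipment → 9.75% → $8.177325
Camping tent (2-person) $259.36: sports equipment → 9.75% + 1.75% surcharge = 11.5% → $29.8264
Unrounded tax sum = $89.7665 → $89.77

$89.77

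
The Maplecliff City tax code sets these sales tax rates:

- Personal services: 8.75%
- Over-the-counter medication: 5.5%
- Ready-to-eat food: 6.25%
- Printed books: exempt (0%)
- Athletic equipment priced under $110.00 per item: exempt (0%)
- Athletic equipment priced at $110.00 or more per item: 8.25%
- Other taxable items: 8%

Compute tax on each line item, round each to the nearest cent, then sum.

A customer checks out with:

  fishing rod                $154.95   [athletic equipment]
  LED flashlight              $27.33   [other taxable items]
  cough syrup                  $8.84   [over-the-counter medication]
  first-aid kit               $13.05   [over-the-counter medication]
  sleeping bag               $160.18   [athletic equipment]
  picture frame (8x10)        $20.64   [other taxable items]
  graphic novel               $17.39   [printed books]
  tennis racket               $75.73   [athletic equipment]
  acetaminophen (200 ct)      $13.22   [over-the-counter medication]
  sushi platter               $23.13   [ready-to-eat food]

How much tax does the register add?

Fishing rod $154.95: athletic equipment, $110.00 or more → 8.25% → $12.78
LED flashlight $27.33: other taxable items → 8% → $2.19
Cough syrup $8.84: over-the-counter medication → 5.5% → $0.49
First-aid kit $13.05: over-the-counter medication → 5.5% → $0.72
Sleeping bag $160.18: athletic equipment, $110.00 or more → 8.25% → $13.21
Picture frame (8x10) $20.64: other taxable items → 8% → $1.65
Graphic novel $17.39: printed books → 0% → $0.00
Tennis racket $75.73: athletic equipment, under $110.00 → 0% → $0.00
Acetaminophen (200 ct) $13.22: over-the-counter medication → 5.5% → $0.73
Sushi platter $23.13: ready-to-eat food → 6.25% → $1.45
Total tax = $12.78 + $2.19 + $0.49 + $0.72 + $13.21 + $1.65 + $0.73 + $1.45 = $33.22

$33.22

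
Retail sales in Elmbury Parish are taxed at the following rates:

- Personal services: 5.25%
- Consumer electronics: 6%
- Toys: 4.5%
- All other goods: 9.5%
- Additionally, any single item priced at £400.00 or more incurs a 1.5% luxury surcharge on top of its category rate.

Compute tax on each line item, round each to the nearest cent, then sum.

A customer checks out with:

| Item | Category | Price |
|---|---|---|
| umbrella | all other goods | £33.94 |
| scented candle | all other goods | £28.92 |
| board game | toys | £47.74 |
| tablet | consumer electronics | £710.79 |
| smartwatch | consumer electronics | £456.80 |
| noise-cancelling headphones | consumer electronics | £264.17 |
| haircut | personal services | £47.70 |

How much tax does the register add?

£114.04

Umbrella £33.94: all other goods → 9.5% → £3.22
Scented candle £28.92: all other goods → 9.5% → £2.75
Board game £47.74: toys → 4.5% → £2.15
Tablet £710.79: consumer electronics → 6% + 1.5% surcharge = 7.5% → £53.31
Smartwatch £456.80: consumer electronics → 6% + 1.5% surcharge = 7.5% → £34.26
Noise-cancelling headphones £264.17: consumer electronics → 6% → £15.85
Haircut £47.70: personal services → 5.25% → £2.50
Total tax = £3.22 + £2.75 + £2.15 + £53.31 + £34.26 + £15.85 + £2.50 = £114.04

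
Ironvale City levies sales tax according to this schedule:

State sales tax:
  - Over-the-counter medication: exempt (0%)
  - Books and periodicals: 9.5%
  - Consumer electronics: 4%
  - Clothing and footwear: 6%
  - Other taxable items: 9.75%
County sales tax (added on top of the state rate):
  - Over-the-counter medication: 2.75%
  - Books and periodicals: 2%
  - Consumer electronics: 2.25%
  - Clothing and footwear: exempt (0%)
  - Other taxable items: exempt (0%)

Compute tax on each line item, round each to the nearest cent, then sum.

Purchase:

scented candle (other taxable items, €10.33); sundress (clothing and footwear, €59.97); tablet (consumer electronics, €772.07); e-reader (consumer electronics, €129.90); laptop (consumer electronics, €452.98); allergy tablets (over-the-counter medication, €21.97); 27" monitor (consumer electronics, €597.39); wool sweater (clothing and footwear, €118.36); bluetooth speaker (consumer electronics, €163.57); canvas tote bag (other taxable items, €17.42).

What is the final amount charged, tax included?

Scented candle €10.33: other taxable items → 9.75% + 0% county = 9.75% → €1.01
Sundress €59.97: clothing and footwear → 6% + 0% county = 6% → €3.60
Tablet €772.07: consumer electronics → 4% + 2.25% county = 6.25% → €48.25
E-reader €129.90: consumer electronics → 4% + 2.25% county = 6.25% → €8.12
Laptop €452.98: consumer electronics → 4% + 2.25% county = 6.25% → €28.31
Allergy tablets €21.97: over-the-counter medication → 0% + 2.75% county = 2.75% → €0.60
27" monitor €597.39: consumer electronics → 4% + 2.25% county = 6.25% → €37.34
Wool sweater €118.36: clothing and footwear → 6% + 0% county = 6% → €7.10
Bluetooth speaker €163.57: consumer electronics → 4% + 2.25% county = 6.25% → €10.22
Canvas tote bag €17.42: other taxable items → 9.75% + 0% county = 9.75% → €1.70
Subtotal = €2343.96; tax = €146.25; total due = €2490.21

€2490.21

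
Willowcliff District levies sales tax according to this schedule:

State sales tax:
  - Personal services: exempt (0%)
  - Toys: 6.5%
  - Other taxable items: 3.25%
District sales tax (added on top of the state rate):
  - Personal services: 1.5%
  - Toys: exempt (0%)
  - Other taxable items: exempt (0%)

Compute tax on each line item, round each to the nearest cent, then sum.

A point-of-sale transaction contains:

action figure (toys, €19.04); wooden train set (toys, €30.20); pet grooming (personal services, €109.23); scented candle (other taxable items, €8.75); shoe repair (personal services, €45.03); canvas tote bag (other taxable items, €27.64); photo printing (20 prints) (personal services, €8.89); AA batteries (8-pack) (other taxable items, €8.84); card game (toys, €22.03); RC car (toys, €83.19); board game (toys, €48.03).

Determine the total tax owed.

€17.08

Action figure €19.04: toys → 6.5% + 0% district = 6.5% → €1.24
Wooden train set €30.20: toys → 6.5% + 0% district = 6.5% → €1.96
Pet grooming €109.23: personal services → 0% + 1.5% district = 1.5% → €1.64
Scented candle €8.75: other taxable items → 3.25% + 0% district = 3.25% → €0.28
Shoe repair €45.03: personal services → 0% + 1.5% district = 1.5% → €0.68
Canvas tote bag €27.64: other taxable items → 3.25% + 0% district = 3.25% → €0.90
Photo printing (20 prints) €8.89: personal services → 0% + 1.5% district = 1.5% → €0.13
AA batteries (8-pack) €8.84: other taxable items → 3.25% + 0% district = 3.25% → €0.29
Card game €22.03: toys → 6.5% + 0% district = 6.5% → €1.43
RC car €83.19: toys → 6.5% + 0% district = 6.5% → €5.41
Board game €48.03: toys → 6.5% + 0% district = 6.5% → €3.12
Total tax = €1.24 + €1.96 + €1.64 + €0.28 + €0.68 + €0.90 + €0.13 + €0.29 + €1.43 + €5.41 + €3.12 = €17.08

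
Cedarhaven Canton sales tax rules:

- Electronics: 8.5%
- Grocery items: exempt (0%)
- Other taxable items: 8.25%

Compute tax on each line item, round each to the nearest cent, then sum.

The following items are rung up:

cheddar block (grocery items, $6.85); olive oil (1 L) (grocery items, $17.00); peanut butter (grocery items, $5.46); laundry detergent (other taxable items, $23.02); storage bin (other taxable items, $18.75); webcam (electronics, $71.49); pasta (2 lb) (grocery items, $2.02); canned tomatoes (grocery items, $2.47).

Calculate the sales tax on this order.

$9.53

Cheddar block $6.85: grocery items → 0% → $0.00
Olive oil (1 L) $17.00: grocery items → 0% → $0.00
Peanut butter $5.46: grocery items → 0% → $0.00
Laundry detergent $23.02: other taxable items → 8.25% → $1.90
Storage bin $18.75: other taxable items → 8.25% → $1.55
Webcam $71.49: electronics → 8.5% → $6.08
Pasta (2 lb) $2.02: grocery items → 0% → $0.00
Canned tomatoes $2.47: grocery items → 0% → $0.00
Total tax = $1.90 + $1.55 + $6.08 = $9.53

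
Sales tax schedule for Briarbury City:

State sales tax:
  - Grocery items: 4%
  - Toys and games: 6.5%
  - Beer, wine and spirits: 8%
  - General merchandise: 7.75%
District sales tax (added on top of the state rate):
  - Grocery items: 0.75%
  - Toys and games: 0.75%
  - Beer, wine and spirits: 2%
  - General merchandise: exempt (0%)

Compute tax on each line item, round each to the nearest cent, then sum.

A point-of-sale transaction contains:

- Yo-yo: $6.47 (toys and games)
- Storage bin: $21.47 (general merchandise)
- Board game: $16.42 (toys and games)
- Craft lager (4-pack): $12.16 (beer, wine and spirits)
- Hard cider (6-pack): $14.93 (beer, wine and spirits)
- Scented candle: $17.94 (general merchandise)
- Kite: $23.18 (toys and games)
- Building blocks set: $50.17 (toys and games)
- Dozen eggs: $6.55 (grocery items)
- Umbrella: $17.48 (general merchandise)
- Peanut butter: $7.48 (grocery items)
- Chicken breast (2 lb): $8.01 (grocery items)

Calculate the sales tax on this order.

$15.14

Yo-yo $6.47: toys and games → 6.5% + 0.75% district = 7.25% → $0.47
Storage bin $21.47: general merchandise → 7.75% + 0% district = 7.75% → $1.66
Board game $16.42: toys and games → 6.5% + 0.75% district = 7.25% → $1.19
Craft lager (4-pack) $12.16: beer, wine and spirits → 8% + 2% district = 10% → $1.22
Hard cider (6-pack) $14.93: beer, wine and spirits → 8% + 2% district = 10% → $1.49
Scented candle $17.94: general merchandise → 7.75% + 0% district = 7.75% → $1.39
Kite $23.18: toys and games → 6.5% + 0.75% district = 7.25% → $1.68
Building blocks set $50.17: toys and games → 6.5% + 0.75% district = 7.25% → $3.64
Dozen eggs $6.55: grocery items → 4% + 0.75% district = 4.75% → $0.31
Umbrella $17.48: general merchandise → 7.75% + 0% district = 7.75% → $1.35
Peanut butter $7.48: grocery items → 4% + 0.75% district = 4.75% → $0.36
Chicken breast (2 lb) $8.01: grocery items → 4% + 0.75% district = 4.75% → $0.38
Total tax = $0.47 + $1.66 + $1.19 + $1.22 + $1.49 + $1.39 + $1.68 + $3.64 + $0.31 + $1.35 + $0.36 + $0.38 = $15.14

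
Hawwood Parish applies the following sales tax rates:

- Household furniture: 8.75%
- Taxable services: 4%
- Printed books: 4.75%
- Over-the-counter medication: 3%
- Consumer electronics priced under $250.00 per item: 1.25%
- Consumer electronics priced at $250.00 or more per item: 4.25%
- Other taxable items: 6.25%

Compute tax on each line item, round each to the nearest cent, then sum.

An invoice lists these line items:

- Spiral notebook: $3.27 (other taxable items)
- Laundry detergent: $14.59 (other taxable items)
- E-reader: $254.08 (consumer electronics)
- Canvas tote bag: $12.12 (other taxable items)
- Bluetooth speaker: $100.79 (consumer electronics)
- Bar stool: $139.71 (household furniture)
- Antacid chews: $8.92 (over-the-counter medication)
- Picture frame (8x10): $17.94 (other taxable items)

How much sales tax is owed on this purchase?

Spiral notebook $3.27: other taxable items → 6.25% → $0.20
Laundry detergent $14.59: other taxable items → 6.25% → $0.91
E-reader $254.08: consumer electronics, $250.00 or more → 4.25% → $10.80
Canvas tote bag $12.12: other taxable items → 6.25% → $0.76
Bluetooth speaker $100.79: consumer electronics, under $250.00 → 1.25% → $1.26
Bar stool $139.71: household furniture → 8.75% → $12.22
Antacid chews $8.92: over-the-counter medication → 3% → $0.27
Picture frame (8x10) $17.94: other taxable items → 6.25% → $1.12
Total tax = $0.20 + $0.91 + $10.80 + $0.76 + $1.26 + $12.22 + $0.27 + $1.12 = $27.54

$27.54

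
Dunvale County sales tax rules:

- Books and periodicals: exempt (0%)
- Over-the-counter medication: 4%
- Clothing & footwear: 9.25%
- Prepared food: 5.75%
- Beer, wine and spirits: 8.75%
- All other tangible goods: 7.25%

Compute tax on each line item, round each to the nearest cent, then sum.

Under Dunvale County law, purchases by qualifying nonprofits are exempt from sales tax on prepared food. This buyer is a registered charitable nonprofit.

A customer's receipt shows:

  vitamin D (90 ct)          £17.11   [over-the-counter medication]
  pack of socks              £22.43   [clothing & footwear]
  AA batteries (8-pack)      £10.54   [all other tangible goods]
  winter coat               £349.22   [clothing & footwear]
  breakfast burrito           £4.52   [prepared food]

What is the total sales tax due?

Vitamin D (90 ct) £17.11: over-the-counter medication → 4% → £0.68
Pack of socks £22.43: clothing & footwear → 9.25% → £2.07
AA batteries (8-pack) £10.54: all other tangible goods → 7.25% → £0.76
Winter coat £349.22: clothing & footwear → 9.25% → £32.30
Breakfast burrito £4.52: prepared food, buyer-exempt → 0% → £0.00
Total tax = £0.68 + £2.07 + £0.76 + £32.30 = £35.81

£35.81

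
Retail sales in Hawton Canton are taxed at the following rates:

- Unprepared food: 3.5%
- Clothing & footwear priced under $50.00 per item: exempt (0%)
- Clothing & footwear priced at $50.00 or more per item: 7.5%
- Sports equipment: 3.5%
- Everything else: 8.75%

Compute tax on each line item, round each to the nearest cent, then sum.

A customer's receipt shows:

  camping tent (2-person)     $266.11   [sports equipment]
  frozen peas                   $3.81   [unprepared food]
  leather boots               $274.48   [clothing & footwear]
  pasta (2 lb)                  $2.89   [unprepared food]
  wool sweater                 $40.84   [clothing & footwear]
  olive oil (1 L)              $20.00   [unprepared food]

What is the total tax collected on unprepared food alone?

Frozen peas $3.81: unprepared food → 3.5% → $0.13
Pasta (2 lb) $2.89: unprepared food → 3.5% → $0.10
Olive oil (1 L) $20.00: unprepared food → 3.5% → $0.70
Tax on unprepared food = $0.13 + $0.10 + $0.70 = $0.93

$0.93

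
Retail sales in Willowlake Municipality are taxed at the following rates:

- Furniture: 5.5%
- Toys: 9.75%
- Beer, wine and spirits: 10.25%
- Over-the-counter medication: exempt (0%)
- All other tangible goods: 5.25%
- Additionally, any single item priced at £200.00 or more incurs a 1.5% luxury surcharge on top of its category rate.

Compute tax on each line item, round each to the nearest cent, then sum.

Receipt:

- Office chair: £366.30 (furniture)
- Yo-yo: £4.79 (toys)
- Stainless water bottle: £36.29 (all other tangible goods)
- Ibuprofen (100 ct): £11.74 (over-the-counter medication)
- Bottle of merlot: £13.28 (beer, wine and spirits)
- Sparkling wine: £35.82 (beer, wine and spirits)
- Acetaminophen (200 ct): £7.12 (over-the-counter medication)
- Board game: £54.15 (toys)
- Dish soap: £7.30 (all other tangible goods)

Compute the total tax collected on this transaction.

£38.71

Office chair £366.30: furniture → 5.5% + 1.5% surcharge = 7% → £25.64
Yo-yo £4.79: toys → 9.75% → £0.47
Stainless water bottle £36.29: all other tangible goods → 5.25% → £1.91
Ibuprofen (100 ct) £11.74: over-the-counter medication → 0% → £0.00
Bottle of merlot £13.28: beer, wine and spirits → 10.25% → £1.36
Sparkling wine £35.82: beer, wine and spirits → 10.25% → £3.67
Acetaminophen (200 ct) £7.12: over-the-counter medication → 0% → £0.00
Board game £54.15: toys → 9.75% → £5.28
Dish soap £7.30: all other tangible goods → 5.25% → £0.38
Total tax = £25.64 + £0.47 + £1.91 + £1.36 + £3.67 + £5.28 + £0.38 = £38.71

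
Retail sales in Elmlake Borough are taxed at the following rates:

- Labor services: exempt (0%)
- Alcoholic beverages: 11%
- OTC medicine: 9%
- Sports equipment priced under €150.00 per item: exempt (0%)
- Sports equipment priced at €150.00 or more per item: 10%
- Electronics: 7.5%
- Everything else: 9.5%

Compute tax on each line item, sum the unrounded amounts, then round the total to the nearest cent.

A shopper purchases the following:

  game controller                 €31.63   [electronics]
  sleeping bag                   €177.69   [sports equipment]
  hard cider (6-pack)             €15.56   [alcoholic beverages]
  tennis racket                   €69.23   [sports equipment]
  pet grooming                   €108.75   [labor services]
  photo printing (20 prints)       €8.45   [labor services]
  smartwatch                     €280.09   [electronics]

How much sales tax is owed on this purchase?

Game controller €31.63: electronics → 7.5% → €2.37225
Sleeping bag €177.69: sports equipment, €150.00 or more → 10% → €17.769
Hard cider (6-pack) €15.56: alcoholic beverages → 11% → €1.7116
Tennis racket €69.23: sports equipment, under €150.00 → 0% → €0.00
Pet grooming €108.75: labor services → 0% → €0.00
Photo printing (20 prints) €8.45: labor services → 0% → €0.00
Smartwatch €280.09: electronics → 7.5% → €21.00675
Unrounded tax sum = €42.8596 → €42.86

€42.86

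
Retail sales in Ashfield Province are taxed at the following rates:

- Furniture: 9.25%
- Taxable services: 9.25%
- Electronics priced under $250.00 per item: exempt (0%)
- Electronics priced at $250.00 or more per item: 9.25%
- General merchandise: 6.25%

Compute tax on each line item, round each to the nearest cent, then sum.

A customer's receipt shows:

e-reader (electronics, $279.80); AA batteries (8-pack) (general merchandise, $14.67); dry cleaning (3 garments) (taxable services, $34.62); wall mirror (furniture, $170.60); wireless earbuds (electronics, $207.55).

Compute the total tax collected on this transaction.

$45.78

E-reader $279.80: electronics, $250.00 or more → 9.25% → $25.88
AA batteries (8-pack) $14.67: general merchandise → 6.25% → $0.92
Dry cleaning (3 garments) $34.62: taxable services → 9.25% → $3.20
Wall mirror $170.60: furniture → 9.25% → $15.78
Wireless earbuds $207.55: electronics, under $250.00 → 0% → $0.00
Total tax = $25.88 + $0.92 + $3.20 + $15.78 = $45.78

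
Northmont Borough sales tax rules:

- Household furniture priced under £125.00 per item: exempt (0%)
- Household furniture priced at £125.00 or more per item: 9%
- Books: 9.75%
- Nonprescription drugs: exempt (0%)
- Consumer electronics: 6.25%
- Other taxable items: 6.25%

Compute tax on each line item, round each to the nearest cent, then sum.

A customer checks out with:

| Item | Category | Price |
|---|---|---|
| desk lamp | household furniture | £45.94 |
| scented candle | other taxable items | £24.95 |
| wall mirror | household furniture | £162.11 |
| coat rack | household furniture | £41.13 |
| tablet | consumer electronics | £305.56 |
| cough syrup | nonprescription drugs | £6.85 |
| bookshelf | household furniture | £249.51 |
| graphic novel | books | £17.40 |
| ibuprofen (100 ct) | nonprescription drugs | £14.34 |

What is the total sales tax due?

£59.41

Desk lamp £45.94: household furniture, under £125.00 → 0% → £0.00
Scented candle £24.95: other taxable items → 6.25% → £1.56
Wall mirror £162.11: household furniture, £125.00 or more → 9% → £14.59
Coat rack £41.13: household furniture, under £125.00 → 0% → £0.00
Tablet £305.56: consumer electronics → 6.25% → £19.10
Cough syrup £6.85: nonprescription drugs → 0% → £0.00
Bookshelf £249.51: household furniture, £125.00 or more → 9% → £22.46
Graphic novel £17.40: books → 9.75% → £1.70
Ibuprofen (100 ct) £14.34: nonprescription drugs → 0% → £0.00
Total tax = £1.56 + £14.59 + £19.10 + £22.46 + £1.70 = £59.41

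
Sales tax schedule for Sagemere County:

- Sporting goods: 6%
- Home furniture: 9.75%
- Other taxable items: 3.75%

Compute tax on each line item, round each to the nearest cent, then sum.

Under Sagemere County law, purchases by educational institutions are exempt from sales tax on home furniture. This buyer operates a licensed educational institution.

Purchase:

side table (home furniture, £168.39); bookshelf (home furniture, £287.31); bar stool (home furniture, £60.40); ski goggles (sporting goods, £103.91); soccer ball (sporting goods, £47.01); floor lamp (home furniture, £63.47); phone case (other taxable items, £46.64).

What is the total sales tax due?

£10.80

Side table £168.39: home furniture, buyer-exempt → 0% → £0.00
Bookshelf £287.31: home furniture, buyer-exempt → 0% → £0.00
Bar stool £60.40: home furniture, buyer-exempt → 0% → £0.00
Ski goggles £103.91: sporting goods → 6% → £6.23
Soccer ball £47.01: sporting goods → 6% → £2.82
Floor lamp £63.47: home furniture, buyer-exempt → 0% → £0.00
Phone case £46.64: other taxable items → 3.75% → £1.75
Total tax = £6.23 + £2.82 + £1.75 = £10.80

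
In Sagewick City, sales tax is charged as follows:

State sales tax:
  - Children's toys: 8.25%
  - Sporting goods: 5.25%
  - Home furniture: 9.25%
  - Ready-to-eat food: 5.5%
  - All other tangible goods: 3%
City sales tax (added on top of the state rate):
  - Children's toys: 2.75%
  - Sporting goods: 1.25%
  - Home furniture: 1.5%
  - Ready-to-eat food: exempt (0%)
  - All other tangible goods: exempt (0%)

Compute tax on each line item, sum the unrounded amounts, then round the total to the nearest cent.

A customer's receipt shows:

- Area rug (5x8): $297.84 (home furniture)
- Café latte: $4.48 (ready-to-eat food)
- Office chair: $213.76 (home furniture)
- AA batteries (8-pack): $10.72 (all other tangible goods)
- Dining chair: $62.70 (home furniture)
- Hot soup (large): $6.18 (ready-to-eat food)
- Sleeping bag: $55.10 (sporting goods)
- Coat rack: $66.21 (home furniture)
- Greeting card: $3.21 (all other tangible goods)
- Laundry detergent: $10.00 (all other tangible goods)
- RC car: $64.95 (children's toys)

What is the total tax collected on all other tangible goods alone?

AA batteries (8-pack) $10.72: all other tangible goods → 3% + 0% city = 3% → $0.3216
Greeting card $3.21: all other tangible goods → 3% + 0% city = 3% → $0.0963
Laundry detergent $10.00: all other tangible goods → 3% + 0% city = 3% → $0.30
Tax on all other tangible goods: unrounded sum = $0.7179 → $0.72

$0.72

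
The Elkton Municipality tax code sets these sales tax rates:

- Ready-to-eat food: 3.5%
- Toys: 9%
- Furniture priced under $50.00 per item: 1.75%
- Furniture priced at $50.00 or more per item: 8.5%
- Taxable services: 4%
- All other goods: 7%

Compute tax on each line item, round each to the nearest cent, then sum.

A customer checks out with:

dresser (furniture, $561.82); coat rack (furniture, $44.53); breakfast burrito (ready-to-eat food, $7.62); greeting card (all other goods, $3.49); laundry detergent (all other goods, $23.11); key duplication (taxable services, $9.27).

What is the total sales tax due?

Dresser $561.82: furniture, $50.00 or more → 8.5% → $47.75
Coat rack $44.53: furniture, under $50.00 → 1.75% → $0.78
Breakfast burrito $7.62: ready-to-eat food → 3.5% → $0.27
Greeting card $3.49: all other goods → 7% → $0.24
Laundry detergent $23.11: all other goods → 7% → $1.62
Key duplication $9.27: taxable services → 4% → $0.37
Total tax = $47.75 + $0.78 + $0.27 + $0.24 + $1.62 + $0.37 = $51.03

$51.03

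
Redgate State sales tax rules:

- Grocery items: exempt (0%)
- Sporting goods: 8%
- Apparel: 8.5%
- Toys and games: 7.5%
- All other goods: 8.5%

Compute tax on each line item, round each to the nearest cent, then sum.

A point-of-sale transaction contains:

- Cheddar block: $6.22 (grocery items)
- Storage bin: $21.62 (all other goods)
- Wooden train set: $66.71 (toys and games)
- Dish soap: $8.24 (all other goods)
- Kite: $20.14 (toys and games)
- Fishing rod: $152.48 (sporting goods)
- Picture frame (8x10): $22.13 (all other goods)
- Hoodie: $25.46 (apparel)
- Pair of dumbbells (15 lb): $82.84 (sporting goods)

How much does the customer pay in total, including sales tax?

$437.76

Cheddar block $6.22: grocery items → 0% → $0.00
Storage bin $21.62: all other goods → 8.5% → $1.84
Wooden train set $66.71: toys and games → 7.5% → $5.00
Dish soap $8.24: all other goods → 8.5% → $0.70
Kite $20.14: toys and games → 7.5% → $1.51
Fishing rod $152.48: sporting goods → 8% → $12.20
Picture frame (8x10) $22.13: all other goods → 8.5% → $1.88
Hoodie $25.46: apparel → 8.5% → $2.16
Pair of dumbbells (15 lb) $82.84: sporting goods → 8% → $6.63
Subtotal = $405.84; tax = $31.92; total due = $437.76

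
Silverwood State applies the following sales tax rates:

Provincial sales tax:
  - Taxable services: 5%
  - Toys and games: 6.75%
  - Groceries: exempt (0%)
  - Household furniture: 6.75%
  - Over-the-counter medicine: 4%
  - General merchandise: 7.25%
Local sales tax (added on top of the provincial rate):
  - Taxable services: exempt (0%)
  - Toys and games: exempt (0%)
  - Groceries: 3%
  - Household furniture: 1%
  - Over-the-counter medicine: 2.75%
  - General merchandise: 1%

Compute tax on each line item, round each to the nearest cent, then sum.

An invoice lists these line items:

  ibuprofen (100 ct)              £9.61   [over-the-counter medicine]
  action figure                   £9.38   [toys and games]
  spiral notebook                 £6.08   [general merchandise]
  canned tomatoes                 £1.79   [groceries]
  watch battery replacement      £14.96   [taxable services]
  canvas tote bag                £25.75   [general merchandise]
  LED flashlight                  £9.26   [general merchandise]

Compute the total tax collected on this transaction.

Ibuprofen (100 ct) £9.61: over-the-counter medicine → 4% + 2.75% local = 6.75% → £0.65
Action figure £9.38: toys and games → 6.75% + 0% local = 6.75% → £0.63
Spiral notebook £6.08: general merchandise → 7.25% + 1% local = 8.25% → £0.50
Canned tomatoes £1.79: groceries → 0% + 3% local = 3% → £0.05
Watch battery replacement £14.96: taxable services → 5% + 0% local = 5% → £0.75
Canvas tote bag £25.75: general merchandise → 7.25% + 1% local = 8.25% → £2.12
LED flashlight £9.26: general merchandise → 7.25% + 1% local = 8.25% → £0.76
Total tax = £0.65 + £0.63 + £0.50 + £0.05 + £0.75 + £2.12 + £0.76 = £5.46

£5.46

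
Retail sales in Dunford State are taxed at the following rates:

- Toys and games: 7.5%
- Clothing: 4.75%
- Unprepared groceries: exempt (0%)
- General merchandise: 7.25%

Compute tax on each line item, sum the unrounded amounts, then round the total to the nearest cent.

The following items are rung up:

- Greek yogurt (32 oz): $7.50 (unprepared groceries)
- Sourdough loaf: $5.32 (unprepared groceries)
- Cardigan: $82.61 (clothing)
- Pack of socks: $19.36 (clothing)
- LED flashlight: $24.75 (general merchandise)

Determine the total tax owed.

Greek yogurt (32 oz) $7.50: unprepared groceries → 0% → $0.00
Sourdough loaf $5.32: unprepared groceries → 0% → $0.00
Cardigan $82.61: clothing → 4.75% → $3.923975
Pack of socks $19.36: clothing → 4.75% → $0.9196
LED flashlight $24.75: general merchandise → 7.25% → $1.794375
Unrounded tax sum = $6.63795 → $6.64

$6.64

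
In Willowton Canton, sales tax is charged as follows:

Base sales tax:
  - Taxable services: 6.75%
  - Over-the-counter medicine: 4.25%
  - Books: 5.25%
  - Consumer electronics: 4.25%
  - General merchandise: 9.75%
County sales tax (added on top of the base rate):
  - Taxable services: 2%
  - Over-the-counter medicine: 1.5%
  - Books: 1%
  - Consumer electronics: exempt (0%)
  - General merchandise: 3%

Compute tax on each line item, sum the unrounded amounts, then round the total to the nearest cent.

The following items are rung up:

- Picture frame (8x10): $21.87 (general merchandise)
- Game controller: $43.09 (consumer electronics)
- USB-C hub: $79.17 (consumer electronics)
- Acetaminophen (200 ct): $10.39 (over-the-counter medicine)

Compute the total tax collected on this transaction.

$8.58

Picture frame (8x10) $21.87: general merchandise → 9.75% + 3% county = 12.75% → $2.788425
Game controller $43.09: consumer electronics → 4.25% + 0% county = 4.25% → $1.831325
USB-C hub $79.17: consumer electronics → 4.25% + 0% county = 4.25% → $3.364725
Acetaminophen (200 ct) $10.39: over-the-counter medicine → 4.25% + 1.5% county = 5.75% → $0.597425
Unrounded tax sum = $8.5819 → $8.58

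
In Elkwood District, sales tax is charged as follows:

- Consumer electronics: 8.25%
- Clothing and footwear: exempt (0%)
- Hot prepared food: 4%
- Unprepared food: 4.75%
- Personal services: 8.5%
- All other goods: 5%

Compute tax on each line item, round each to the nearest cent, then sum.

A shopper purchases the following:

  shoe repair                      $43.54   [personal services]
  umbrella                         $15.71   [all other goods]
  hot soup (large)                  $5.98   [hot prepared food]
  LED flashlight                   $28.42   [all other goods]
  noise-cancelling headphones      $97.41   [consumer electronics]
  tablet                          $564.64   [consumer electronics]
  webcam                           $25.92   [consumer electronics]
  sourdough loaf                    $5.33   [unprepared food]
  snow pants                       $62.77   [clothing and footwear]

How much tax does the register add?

$63.16

Shoe repair $43.54: personal services → 8.5% → $3.70
Umbrella $15.71: all other goods → 5% → $0.79
Hot soup (large) $5.98: hot prepared food → 4% → $0.24
LED flashlight $28.42: all other goods → 5% → $1.42
Noise-cancelling headphones $97.41: consumer electronics → 8.25% → $8.04
Tablet $564.64: consumer electronics → 8.25% → $46.58
Webcam $25.92: consumer electronics → 8.25% → $2.14
Sourdough loaf $5.33: unprepared food → 4.75% → $0.25
Snow pants $62.77: clothing and footwear → 0% → $0.00
Total tax = $3.70 + $0.79 + $0.24 + $1.42 + $8.04 + $46.58 + $2.14 + $0.25 = $63.16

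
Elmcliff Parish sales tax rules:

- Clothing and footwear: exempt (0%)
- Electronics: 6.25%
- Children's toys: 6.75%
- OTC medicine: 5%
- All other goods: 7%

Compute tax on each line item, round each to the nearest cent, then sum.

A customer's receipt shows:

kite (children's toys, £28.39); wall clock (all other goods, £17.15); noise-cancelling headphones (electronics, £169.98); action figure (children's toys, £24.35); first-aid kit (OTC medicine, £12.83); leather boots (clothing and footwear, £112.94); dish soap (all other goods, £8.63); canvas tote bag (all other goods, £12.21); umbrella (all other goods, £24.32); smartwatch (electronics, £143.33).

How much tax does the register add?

£28.13

Kite £28.39: children's toys → 6.75% → £1.92
Wall clock £17.15: all other goods → 7% → £1.20
Noise-cancelling headphones £169.98: electronics → 6.25% → £10.62
Action figure £24.35: children's toys → 6.75% → £1.64
First-aid kit £12.83: OTC medicine → 5% → £0.64
Leather boots £112.94: clothing and footwear → 0% → £0.00
Dish soap £8.63: all other goods → 7% → £0.60
Canvas tote bag £12.21: all other goods → 7% → £0.85
Umbrella £24.32: all other goods → 7% → £1.70
Smartwatch £143.33: electronics → 6.25% → £8.96
Total tax = £1.92 + £1.20 + £10.62 + £1.64 + £0.64 + £0.60 + £0.85 + £1.70 + £8.96 = £28.13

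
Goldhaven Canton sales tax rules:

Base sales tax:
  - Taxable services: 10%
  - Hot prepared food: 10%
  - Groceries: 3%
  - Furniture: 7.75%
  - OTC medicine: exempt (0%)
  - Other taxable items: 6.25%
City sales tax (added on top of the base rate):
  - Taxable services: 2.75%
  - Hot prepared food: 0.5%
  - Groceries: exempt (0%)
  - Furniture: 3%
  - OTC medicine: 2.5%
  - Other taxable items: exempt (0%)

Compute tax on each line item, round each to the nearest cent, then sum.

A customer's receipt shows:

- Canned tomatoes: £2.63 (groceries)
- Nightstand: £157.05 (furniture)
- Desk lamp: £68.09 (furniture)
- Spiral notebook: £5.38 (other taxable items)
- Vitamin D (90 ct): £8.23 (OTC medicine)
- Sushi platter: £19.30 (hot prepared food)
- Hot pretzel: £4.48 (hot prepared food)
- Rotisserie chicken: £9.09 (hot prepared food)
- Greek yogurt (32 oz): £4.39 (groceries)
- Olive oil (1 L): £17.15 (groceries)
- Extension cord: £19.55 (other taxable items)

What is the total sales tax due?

Canned tomatoes £2.63: groceries → 3% + 0% city = 3% → £0.08
Nightstand £157.05: furniture → 7.75% + 3% city = 10.75% → £16.88
Desk lamp £68.09: furniture → 7.75% + 3% city = 10.75% → £7.32
Spiral notebook £5.38: other taxable items → 6.25% + 0% city = 6.25% → £0.34
Vitamin D (90 ct) £8.23: OTC medicine → 0% + 2.5% city = 2.5% → £0.21
Sushi platter £19.30: hot prepared food → 10% + 0.5% city = 10.5% → £2.03
Hot pretzel £4.48: hot prepared food → 10% + 0.5% city = 10.5% → £0.47
Rotisserie chicken £9.09: hot prepared food → 10% + 0.5% city = 10.5% → £0.95
Greek yogurt (32 oz) £4.39: groceries → 3% + 0% city = 3% → £0.13
Olive oil (1 L) £17.15: groceries → 3% + 0% city = 3% → £0.51
Extension cord £19.55: other taxable items → 6.25% + 0% city = 6.25% → £1.22
Total tax = £0.08 + £16.88 + £7.32 + £0.34 + £0.21 + £2.03 + £0.47 + £0.95 + £0.13 + £0.51 + £1.22 = £30.14

£30.14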